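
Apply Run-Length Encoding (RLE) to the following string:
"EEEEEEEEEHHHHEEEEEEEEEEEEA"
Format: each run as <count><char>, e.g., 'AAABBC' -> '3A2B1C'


Scanning runs left to right:
  i=0: run of 'E' x 9 -> '9E'
  i=9: run of 'H' x 4 -> '4H'
  i=13: run of 'E' x 12 -> '12E'
  i=25: run of 'A' x 1 -> '1A'

RLE = 9E4H12E1A


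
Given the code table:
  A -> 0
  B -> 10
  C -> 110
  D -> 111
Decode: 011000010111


Decoding:
0 -> A
110 -> C
0 -> A
0 -> A
0 -> A
10 -> B
111 -> D


Result: ACAAABD


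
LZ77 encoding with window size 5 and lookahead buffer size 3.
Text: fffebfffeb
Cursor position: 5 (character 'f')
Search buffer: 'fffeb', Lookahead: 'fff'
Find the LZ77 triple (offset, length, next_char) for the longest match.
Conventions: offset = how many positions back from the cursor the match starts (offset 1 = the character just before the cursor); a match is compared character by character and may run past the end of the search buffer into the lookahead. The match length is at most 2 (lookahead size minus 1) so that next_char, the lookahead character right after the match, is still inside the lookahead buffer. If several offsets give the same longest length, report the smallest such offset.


Try each offset into the search buffer:
  offset=1 (pos 4, char 'b'): match length 0
  offset=2 (pos 3, char 'e'): match length 0
  offset=3 (pos 2, char 'f'): match length 1
  offset=4 (pos 1, char 'f'): match length 2
  offset=5 (pos 0, char 'f'): match length 2
Longest match has length 2, found at offsets 4, 5; take the smallest, offset 4.
next_char = character at position 5 + 2 = 7 -> 'f'

Best match: offset=4, length=2 (matching 'ff' starting at position 1)
LZ77 triple: (4, 2, 'f')


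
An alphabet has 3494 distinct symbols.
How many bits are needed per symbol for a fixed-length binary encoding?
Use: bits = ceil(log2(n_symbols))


log2(3494) = 11.7707
Bracket: 2^11 = 2048 < 3494 <= 2^12 = 4096
So ceil(log2(3494)) = 12

bits = ceil(log2(3494)) = ceil(11.7707) = 12 bits


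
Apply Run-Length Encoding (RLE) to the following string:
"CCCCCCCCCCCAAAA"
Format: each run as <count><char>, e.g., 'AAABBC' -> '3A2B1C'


Scanning runs left to right:
  i=0: run of 'C' x 11 -> '11C'
  i=11: run of 'A' x 4 -> '4A'

RLE = 11C4A


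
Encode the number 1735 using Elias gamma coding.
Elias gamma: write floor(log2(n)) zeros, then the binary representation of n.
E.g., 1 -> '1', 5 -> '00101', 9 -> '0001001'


num_bits = floor(log2(1735)) + 1 = 11
leading_zeros = num_bits - 1 = 10
binary(1735) = 11011000111

Elias gamma(1735) = '0000000000' + '11011000111' = 000000000011011000111 (21 bits)


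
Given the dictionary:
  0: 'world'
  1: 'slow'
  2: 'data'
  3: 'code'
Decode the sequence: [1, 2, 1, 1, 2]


Look up each index in the dictionary:
  1 -> 'slow'
  2 -> 'data'
  1 -> 'slow'
  1 -> 'slow'
  2 -> 'data'

Decoded: "slow data slow slow data"


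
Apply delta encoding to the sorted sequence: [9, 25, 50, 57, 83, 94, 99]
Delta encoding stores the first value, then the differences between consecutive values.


First value: 9
Deltas:
  25 - 9 = 16
  50 - 25 = 25
  57 - 50 = 7
  83 - 57 = 26
  94 - 83 = 11
  99 - 94 = 5


Delta encoded: [9, 16, 25, 7, 26, 11, 5]


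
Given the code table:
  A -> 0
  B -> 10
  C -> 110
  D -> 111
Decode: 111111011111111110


Decoding:
111 -> D
111 -> D
0 -> A
111 -> D
111 -> D
111 -> D
10 -> B


Result: DDADDDB


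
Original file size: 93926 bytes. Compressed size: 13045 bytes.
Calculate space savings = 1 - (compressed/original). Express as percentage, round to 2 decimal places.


ratio = compressed/original = 13045/93926 = 0.138886
savings = 1 - ratio = 1 - 0.138886 = 0.861114
as a percentage: 0.861114 * 100 = 86.11%

Space savings = 1 - 13045/93926 = 86.11%


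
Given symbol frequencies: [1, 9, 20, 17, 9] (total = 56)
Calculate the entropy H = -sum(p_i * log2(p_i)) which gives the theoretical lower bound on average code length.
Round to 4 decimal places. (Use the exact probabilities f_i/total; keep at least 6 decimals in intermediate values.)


Per-symbol terms -p_i * log2(p_i) with p_i = f_i/56:
  p = 1/56 = 0.017857: log2(p) = -5.807355, -p*log2(p) = 0.103703
  p = 9/56 = 0.160714: log2(p) = -2.637430, -p*log2(p) = 0.423873
  p = 20/56 = 0.357143: log2(p) = -1.485427, -p*log2(p) = 0.530510
  p = 17/56 = 0.303571: log2(p) = -1.719892, -p*log2(p) = 0.522110
  p = 9/56 = 0.160714: log2(p) = -2.637430, -p*log2(p) = 0.423873
H = 0.103703 + 0.423873 + 0.530510 + 0.522110 + 0.423873 = 2.004069

H = 2.0041 bits/symbol


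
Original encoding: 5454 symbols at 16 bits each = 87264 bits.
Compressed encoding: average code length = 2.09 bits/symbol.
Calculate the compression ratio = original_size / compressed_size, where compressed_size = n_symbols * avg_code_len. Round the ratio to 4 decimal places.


original_size = n_symbols * orig_bits = 5454 * 16 = 87264 bits
compressed_size = n_symbols * avg_code_len = 5454 * 2.09 = 11398.86 bits
ratio = original_size / compressed_size = 87264 / 11398.86 = 7.6555

Compression ratio = 7.6555


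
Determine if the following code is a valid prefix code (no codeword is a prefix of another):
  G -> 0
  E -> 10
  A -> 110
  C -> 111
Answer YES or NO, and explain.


Checking each pair (does one codeword prefix another?):
  G='0' vs E='10': no prefix
  G='0' vs A='110': no prefix
  G='0' vs C='111': no prefix
  E='10' vs G='0': no prefix
  E='10' vs A='110': no prefix
  E='10' vs C='111': no prefix
  A='110' vs G='0': no prefix
  A='110' vs E='10': no prefix
  A='110' vs C='111': no prefix
  C='111' vs G='0': no prefix
  C='111' vs E='10': no prefix
  C='111' vs A='110': no prefix
No violation found over all pairs.

YES -- this is a valid prefix code. No codeword is a prefix of any other codeword.


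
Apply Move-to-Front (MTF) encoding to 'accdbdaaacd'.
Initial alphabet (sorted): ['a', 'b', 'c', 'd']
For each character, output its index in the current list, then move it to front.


MTF encoding:
'a': index 0 in ['a', 'b', 'c', 'd'] -> ['a', 'b', 'c', 'd']
'c': index 2 in ['a', 'b', 'c', 'd'] -> ['c', 'a', 'b', 'd']
'c': index 0 in ['c', 'a', 'b', 'd'] -> ['c', 'a', 'b', 'd']
'd': index 3 in ['c', 'a', 'b', 'd'] -> ['d', 'c', 'a', 'b']
'b': index 3 in ['d', 'c', 'a', 'b'] -> ['b', 'd', 'c', 'a']
'd': index 1 in ['b', 'd', 'c', 'a'] -> ['d', 'b', 'c', 'a']
'a': index 3 in ['d', 'b', 'c', 'a'] -> ['a', 'd', 'b', 'c']
'a': index 0 in ['a', 'd', 'b', 'c'] -> ['a', 'd', 'b', 'c']
'a': index 0 in ['a', 'd', 'b', 'c'] -> ['a', 'd', 'b', 'c']
'c': index 3 in ['a', 'd', 'b', 'c'] -> ['c', 'a', 'd', 'b']
'd': index 2 in ['c', 'a', 'd', 'b'] -> ['d', 'c', 'a', 'b']


Output: [0, 2, 0, 3, 3, 1, 3, 0, 0, 3, 2]


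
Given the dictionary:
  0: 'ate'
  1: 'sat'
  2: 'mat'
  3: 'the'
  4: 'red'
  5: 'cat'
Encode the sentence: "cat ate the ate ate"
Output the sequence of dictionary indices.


Look up each word in the dictionary:
  'cat' -> 5
  'ate' -> 0
  'the' -> 3
  'ate' -> 0
  'ate' -> 0

Encoded: [5, 0, 3, 0, 0]


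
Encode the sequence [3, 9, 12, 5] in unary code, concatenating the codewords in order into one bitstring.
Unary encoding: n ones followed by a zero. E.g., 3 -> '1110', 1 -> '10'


Encode each number as n ones followed by a terminating 0:
  3 -> 1110 (4 bits)
  9 -> 1111111110 (10 bits)
  12 -> 1111111111110 (13 bits)
  5 -> 111110 (6 bits)
Total length = 4 + 10 + 13 + 6 = 33 bits.

Unary([3, 9, 12, 5]) = 111011111111101111111111110111110 (33 bits)


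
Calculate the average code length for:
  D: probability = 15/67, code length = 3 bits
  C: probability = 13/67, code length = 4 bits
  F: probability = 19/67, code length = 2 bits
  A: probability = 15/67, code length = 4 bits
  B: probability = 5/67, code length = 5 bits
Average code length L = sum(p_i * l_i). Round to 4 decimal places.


Weighted contributions p_i * l_i:
  D: (15/67) * 3 = 45/67
  C: (13/67) * 4 = 52/67
  F: (19/67) * 2 = 38/67
  A: (15/67) * 4 = 60/67
  B: (5/67) * 5 = 25/67
Sum = (45 + 52 + 38 + 60 + 25)/67 = 220/67

L = 220/67 = 3.2836 bits/symbol


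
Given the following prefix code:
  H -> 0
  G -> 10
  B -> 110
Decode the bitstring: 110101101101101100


Decoding step by step:
Bits 110 -> B
Bits 10 -> G
Bits 110 -> B
Bits 110 -> B
Bits 110 -> B
Bits 110 -> B
Bits 0 -> H


Decoded message: BGBBBBH


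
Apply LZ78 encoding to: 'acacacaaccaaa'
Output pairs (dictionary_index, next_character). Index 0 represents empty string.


LZ78 encoding steps:
Dictionary: {0: ''}
Step 1: w='' (idx 0), next='a' -> output (0, 'a'), add 'a' as idx 1
Step 2: w='' (idx 0), next='c' -> output (0, 'c'), add 'c' as idx 2
Step 3: w='a' (idx 1), next='c' -> output (1, 'c'), add 'ac' as idx 3
Step 4: w='ac' (idx 3), next='a' -> output (3, 'a'), add 'aca' as idx 4
Step 5: w='ac' (idx 3), next='c' -> output (3, 'c'), add 'acc' as idx 5
Step 6: w='a' (idx 1), next='a' -> output (1, 'a'), add 'aa' as idx 6
Step 7: w='a' (idx 1), end of input -> output (1, '')


Encoded: [(0, 'a'), (0, 'c'), (1, 'c'), (3, 'a'), (3, 'c'), (1, 'a'), (1, '')]


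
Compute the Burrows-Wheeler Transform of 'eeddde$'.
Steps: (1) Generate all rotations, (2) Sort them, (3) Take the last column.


Rotations (sorted):
  0: $eeddde -> last char: e
  1: ddde$ee -> last char: e
  2: dde$eed -> last char: d
  3: de$eedd -> last char: d
  4: e$eeddd -> last char: d
  5: eddde$e -> last char: e
  6: eeddde$ -> last char: $


BWT = eeddde$


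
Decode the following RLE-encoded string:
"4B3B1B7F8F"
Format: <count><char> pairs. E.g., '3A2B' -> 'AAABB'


Expanding each <count><char> pair:
  4B -> 'BBBB'
  3B -> 'BBB'
  1B -> 'B'
  7F -> 'FFFFFFF'
  8F -> 'FFFFFFFF'

Decoded = BBBBBBBBFFFFFFFFFFFFFFF


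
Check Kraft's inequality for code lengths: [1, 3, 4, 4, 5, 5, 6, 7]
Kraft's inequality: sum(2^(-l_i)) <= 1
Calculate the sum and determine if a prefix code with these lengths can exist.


Sum = 2^(-1) + 2^(-3) + 2^(-4) + 2^(-4) + 2^(-5) + 2^(-5) + 2^(-6) + 2^(-7)
    = 0.5 + 0.125 + 0.0625 + 0.0625 + 0.03125 + 0.03125 + 0.015625 + 0.0078125
    = 107/128 = 0.8359375
Since 0.8359375 <= 1, Kraft's inequality IS satisfied.
A prefix code with these lengths CAN exist.

Kraft sum = 0.8359375. Satisfied.


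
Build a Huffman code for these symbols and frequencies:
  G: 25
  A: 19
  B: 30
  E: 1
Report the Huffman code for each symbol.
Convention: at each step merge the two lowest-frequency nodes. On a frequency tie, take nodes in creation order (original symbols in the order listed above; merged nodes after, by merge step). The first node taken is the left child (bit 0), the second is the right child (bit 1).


Huffman tree construction:
Step 1: Merge E(1) + A(19) = 20
Step 2: Merge (E+A)(20) + G(25) = 45
Step 3: Merge B(30) + ((E+A)+G)(45) = 75
Read each symbol's code off the tree from the root (left child = 0, right child = 1).

Codes:
  G: 11 (length 2)
  A: 101 (length 3)
  B: 0 (length 1)
  E: 100 (length 3)
Average code length: 140/75 = 1.8667 bits/symbol


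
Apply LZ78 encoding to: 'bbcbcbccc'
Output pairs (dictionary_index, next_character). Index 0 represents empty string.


LZ78 encoding steps:
Dictionary: {0: ''}
Step 1: w='' (idx 0), next='b' -> output (0, 'b'), add 'b' as idx 1
Step 2: w='b' (idx 1), next='c' -> output (1, 'c'), add 'bc' as idx 2
Step 3: w='bc' (idx 2), next='b' -> output (2, 'b'), add 'bcb' as idx 3
Step 4: w='' (idx 0), next='c' -> output (0, 'c'), add 'c' as idx 4
Step 5: w='c' (idx 4), next='c' -> output (4, 'c'), add 'cc' as idx 5


Encoded: [(0, 'b'), (1, 'c'), (2, 'b'), (0, 'c'), (4, 'c')]


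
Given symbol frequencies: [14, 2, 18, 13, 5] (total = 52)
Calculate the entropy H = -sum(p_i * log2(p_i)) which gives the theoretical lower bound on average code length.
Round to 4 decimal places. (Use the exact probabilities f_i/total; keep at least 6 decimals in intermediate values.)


Per-symbol terms -p_i * log2(p_i) with p_i = f_i/52:
  p = 14/52 = 0.269231: log2(p) = -1.893085, -p*log2(p) = 0.509677
  p = 2/52 = 0.038462: log2(p) = -4.700440, -p*log2(p) = 0.180786
  p = 18/52 = 0.346154: log2(p) = -1.530515, -p*log2(p) = 0.529794
  p = 13/52 = 0.250000: log2(p) = -2.000000, -p*log2(p) = 0.500000
  p = 5/52 = 0.096154: log2(p) = -3.378512, -p*log2(p) = 0.324857
H = 0.509677 + 0.180786 + 0.529794 + 0.500000 + 0.324857 = 2.045114

H = 2.0451 bits/symbol


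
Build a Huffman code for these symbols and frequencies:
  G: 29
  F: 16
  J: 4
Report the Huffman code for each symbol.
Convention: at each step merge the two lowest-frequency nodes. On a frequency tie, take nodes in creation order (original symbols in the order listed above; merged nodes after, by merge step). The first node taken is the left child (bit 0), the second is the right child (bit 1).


Huffman tree construction:
Step 1: Merge J(4) + F(16) = 20
Step 2: Merge (J+F)(20) + G(29) = 49
Read each symbol's code off the tree from the root (left child = 0, right child = 1).

Codes:
  G: 1 (length 1)
  F: 01 (length 2)
  J: 00 (length 2)
Average code length: 69/49 = 1.4082 bits/symbol


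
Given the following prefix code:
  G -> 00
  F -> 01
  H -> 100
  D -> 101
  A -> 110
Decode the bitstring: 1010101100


Decoding step by step:
Bits 101 -> D
Bits 01 -> F
Bits 01 -> F
Bits 100 -> H


Decoded message: DFFH


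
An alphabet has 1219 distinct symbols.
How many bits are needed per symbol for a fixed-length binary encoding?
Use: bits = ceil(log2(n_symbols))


log2(1219) = 10.2515
Bracket: 2^10 = 1024 < 1219 <= 2^11 = 2048
So ceil(log2(1219)) = 11

bits = ceil(log2(1219)) = ceil(10.2515) = 11 bits


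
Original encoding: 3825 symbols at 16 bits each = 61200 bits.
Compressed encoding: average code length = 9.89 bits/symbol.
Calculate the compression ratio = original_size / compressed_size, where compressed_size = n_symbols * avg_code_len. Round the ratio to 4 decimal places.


original_size = n_symbols * orig_bits = 3825 * 16 = 61200 bits
compressed_size = n_symbols * avg_code_len = 3825 * 9.89 = 37829.25 bits
ratio = original_size / compressed_size = 61200 / 37829.25 = 1.6178

Compression ratio = 1.6178


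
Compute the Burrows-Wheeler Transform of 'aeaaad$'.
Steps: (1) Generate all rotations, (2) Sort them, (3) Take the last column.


Rotations (sorted):
  0: $aeaaad -> last char: d
  1: aaad$ae -> last char: e
  2: aad$aea -> last char: a
  3: ad$aeaa -> last char: a
  4: aeaaad$ -> last char: $
  5: d$aeaaa -> last char: a
  6: eaaad$a -> last char: a


BWT = deaa$aa


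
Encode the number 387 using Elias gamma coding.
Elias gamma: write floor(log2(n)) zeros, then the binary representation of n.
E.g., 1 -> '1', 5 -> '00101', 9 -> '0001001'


num_bits = floor(log2(387)) + 1 = 9
leading_zeros = num_bits - 1 = 8
binary(387) = 110000011

Elias gamma(387) = '00000000' + '110000011' = 00000000110000011 (17 bits)


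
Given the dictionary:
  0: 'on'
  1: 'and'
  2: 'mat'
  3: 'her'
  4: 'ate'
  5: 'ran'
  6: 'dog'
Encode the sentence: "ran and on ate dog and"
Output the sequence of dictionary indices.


Look up each word in the dictionary:
  'ran' -> 5
  'and' -> 1
  'on' -> 0
  'ate' -> 4
  'dog' -> 6
  'and' -> 1

Encoded: [5, 1, 0, 4, 6, 1]


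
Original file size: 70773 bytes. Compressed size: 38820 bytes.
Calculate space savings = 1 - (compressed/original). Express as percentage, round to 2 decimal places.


ratio = compressed/original = 38820/70773 = 0.548514
savings = 1 - ratio = 1 - 0.548514 = 0.451486
as a percentage: 0.451486 * 100 = 45.15%

Space savings = 1 - 38820/70773 = 45.15%


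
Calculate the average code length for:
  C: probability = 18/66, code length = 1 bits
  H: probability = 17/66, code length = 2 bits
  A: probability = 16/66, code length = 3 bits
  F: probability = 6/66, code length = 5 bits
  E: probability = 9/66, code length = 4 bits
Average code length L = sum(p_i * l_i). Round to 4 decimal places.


Weighted contributions p_i * l_i:
  C: (18/66) * 1 = 18/66
  H: (17/66) * 2 = 34/66
  A: (16/66) * 3 = 48/66
  F: (6/66) * 5 = 30/66
  E: (9/66) * 4 = 36/66
Sum = (18 + 34 + 48 + 30 + 36)/66 = 166/66

L = 166/66 = 2.5152 bits/symbol


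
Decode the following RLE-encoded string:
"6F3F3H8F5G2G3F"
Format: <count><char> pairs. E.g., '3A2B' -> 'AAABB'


Expanding each <count><char> pair:
  6F -> 'FFFFFF'
  3F -> 'FFF'
  3H -> 'HHH'
  8F -> 'FFFFFFFF'
  5G -> 'GGGGG'
  2G -> 'GG'
  3F -> 'FFF'

Decoded = FFFFFFFFFHHHFFFFFFFFGGGGGGGFFF


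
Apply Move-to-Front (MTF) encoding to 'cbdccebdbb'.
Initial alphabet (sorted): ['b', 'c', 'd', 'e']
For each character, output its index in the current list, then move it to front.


MTF encoding:
'c': index 1 in ['b', 'c', 'd', 'e'] -> ['c', 'b', 'd', 'e']
'b': index 1 in ['c', 'b', 'd', 'e'] -> ['b', 'c', 'd', 'e']
'd': index 2 in ['b', 'c', 'd', 'e'] -> ['d', 'b', 'c', 'e']
'c': index 2 in ['d', 'b', 'c', 'e'] -> ['c', 'd', 'b', 'e']
'c': index 0 in ['c', 'd', 'b', 'e'] -> ['c', 'd', 'b', 'e']
'e': index 3 in ['c', 'd', 'b', 'e'] -> ['e', 'c', 'd', 'b']
'b': index 3 in ['e', 'c', 'd', 'b'] -> ['b', 'e', 'c', 'd']
'd': index 3 in ['b', 'e', 'c', 'd'] -> ['d', 'b', 'e', 'c']
'b': index 1 in ['d', 'b', 'e', 'c'] -> ['b', 'd', 'e', 'c']
'b': index 0 in ['b', 'd', 'e', 'c'] -> ['b', 'd', 'e', 'c']


Output: [1, 1, 2, 2, 0, 3, 3, 3, 1, 0]


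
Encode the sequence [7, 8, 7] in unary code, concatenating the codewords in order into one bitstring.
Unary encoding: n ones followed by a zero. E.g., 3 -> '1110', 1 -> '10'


Encode each number as n ones followed by a terminating 0:
  7 -> 11111110 (8 bits)
  8 -> 111111110 (9 bits)
  7 -> 11111110 (8 bits)
Total length = 8 + 9 + 8 = 25 bits.

Unary([7, 8, 7]) = 1111111011111111011111110 (25 bits)


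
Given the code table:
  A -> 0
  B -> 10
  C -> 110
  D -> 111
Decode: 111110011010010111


Decoding:
111 -> D
110 -> C
0 -> A
110 -> C
10 -> B
0 -> A
10 -> B
111 -> D


Result: DCACBABD


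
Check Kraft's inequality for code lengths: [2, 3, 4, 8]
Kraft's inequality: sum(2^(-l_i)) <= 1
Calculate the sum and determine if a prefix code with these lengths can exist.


Sum = 2^(-2) + 2^(-3) + 2^(-4) + 2^(-8)
    = 0.25 + 0.125 + 0.0625 + 0.00390625
    = 113/256 = 0.44140625
Since 0.44140625 <= 1, Kraft's inequality IS satisfied.
A prefix code with these lengths CAN exist.

Kraft sum = 0.44140625. Satisfied.


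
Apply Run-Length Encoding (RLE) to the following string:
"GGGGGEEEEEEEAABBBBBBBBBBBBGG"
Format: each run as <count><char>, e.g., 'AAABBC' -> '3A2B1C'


Scanning runs left to right:
  i=0: run of 'G' x 5 -> '5G'
  i=5: run of 'E' x 7 -> '7E'
  i=12: run of 'A' x 2 -> '2A'
  i=14: run of 'B' x 12 -> '12B'
  i=26: run of 'G' x 2 -> '2G'

RLE = 5G7E2A12B2G


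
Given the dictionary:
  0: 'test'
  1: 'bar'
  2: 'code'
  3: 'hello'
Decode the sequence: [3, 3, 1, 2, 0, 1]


Look up each index in the dictionary:
  3 -> 'hello'
  3 -> 'hello'
  1 -> 'bar'
  2 -> 'code'
  0 -> 'test'
  1 -> 'bar'

Decoded: "hello hello bar code test bar"


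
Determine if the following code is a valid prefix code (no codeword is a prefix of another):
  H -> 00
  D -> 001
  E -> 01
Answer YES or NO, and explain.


Checking each pair (does one codeword prefix another?):
  H='00' vs D='001': prefix -- VIOLATION

NO -- this is NOT a valid prefix code. H (00) is a prefix of D (001).


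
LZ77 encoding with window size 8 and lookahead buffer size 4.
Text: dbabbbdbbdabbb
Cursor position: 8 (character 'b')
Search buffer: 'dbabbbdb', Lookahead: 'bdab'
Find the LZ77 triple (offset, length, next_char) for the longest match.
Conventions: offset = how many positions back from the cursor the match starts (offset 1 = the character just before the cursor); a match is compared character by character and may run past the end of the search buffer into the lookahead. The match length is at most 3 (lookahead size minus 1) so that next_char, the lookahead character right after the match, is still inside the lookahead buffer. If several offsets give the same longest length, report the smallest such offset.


Try each offset into the search buffer:
  offset=1 (pos 7, char 'b'): match length 1
  offset=2 (pos 6, char 'd'): match length 0
  offset=3 (pos 5, char 'b'): match length 2
  offset=4 (pos 4, char 'b'): match length 1
  offset=5 (pos 3, char 'b'): match length 1
  offset=6 (pos 2, char 'a'): match length 0
  offset=7 (pos 1, char 'b'): match length 1
  offset=8 (pos 0, char 'd'): match length 0
Longest match has length 2 at offset 3.
next_char = character at position 8 + 2 = 10 -> 'a'

Best match: offset=3, length=2 (matching 'bd' starting at position 5)
LZ77 triple: (3, 2, 'a')


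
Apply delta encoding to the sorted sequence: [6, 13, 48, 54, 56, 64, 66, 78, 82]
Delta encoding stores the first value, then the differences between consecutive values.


First value: 6
Deltas:
  13 - 6 = 7
  48 - 13 = 35
  54 - 48 = 6
  56 - 54 = 2
  64 - 56 = 8
  66 - 64 = 2
  78 - 66 = 12
  82 - 78 = 4


Delta encoded: [6, 7, 35, 6, 2, 8, 2, 12, 4]


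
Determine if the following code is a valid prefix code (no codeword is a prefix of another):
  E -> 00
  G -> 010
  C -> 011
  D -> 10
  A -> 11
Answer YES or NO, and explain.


Checking each pair (does one codeword prefix another?):
  E='00' vs G='010': no prefix
  E='00' vs C='011': no prefix
  E='00' vs D='10': no prefix
  E='00' vs A='11': no prefix
  G='010' vs E='00': no prefix
  G='010' vs C='011': no prefix
  G='010' vs D='10': no prefix
  G='010' vs A='11': no prefix
  C='011' vs E='00': no prefix
  C='011' vs G='010': no prefix
  C='011' vs D='10': no prefix
  C='011' vs A='11': no prefix
  D='10' vs E='00': no prefix
  D='10' vs G='010': no prefix
  D='10' vs C='011': no prefix
  D='10' vs A='11': no prefix
  A='11' vs E='00': no prefix
  A='11' vs G='010': no prefix
  A='11' vs C='011': no prefix
  A='11' vs D='10': no prefix
No violation found over all pairs.

YES -- this is a valid prefix code. No codeword is a prefix of any other codeword.


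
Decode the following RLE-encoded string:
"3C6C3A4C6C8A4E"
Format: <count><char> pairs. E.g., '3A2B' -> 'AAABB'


Expanding each <count><char> pair:
  3C -> 'CCC'
  6C -> 'CCCCCC'
  3A -> 'AAA'
  4C -> 'CCCC'
  6C -> 'CCCCCC'
  8A -> 'AAAAAAAA'
  4E -> 'EEEE'

Decoded = CCCCCCCCCAAACCCCCCCCCCAAAAAAAAEEEE


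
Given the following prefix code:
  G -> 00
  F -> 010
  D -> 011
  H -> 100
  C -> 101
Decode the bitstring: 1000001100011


Decoding step by step:
Bits 100 -> H
Bits 00 -> G
Bits 011 -> D
Bits 00 -> G
Bits 011 -> D


Decoded message: HGDGD


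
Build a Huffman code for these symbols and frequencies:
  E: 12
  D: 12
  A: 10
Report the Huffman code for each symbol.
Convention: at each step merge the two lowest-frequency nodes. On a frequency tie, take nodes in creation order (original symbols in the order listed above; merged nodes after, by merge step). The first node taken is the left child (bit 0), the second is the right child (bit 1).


Huffman tree construction:
Step 1: Merge A(10) + E(12) = 22
Step 2: Merge D(12) + (A+E)(22) = 34
Read each symbol's code off the tree from the root (left child = 0, right child = 1).

Codes:
  E: 11 (length 2)
  D: 0 (length 1)
  A: 10 (length 2)
Average code length: 56/34 = 1.6471 bits/symbol


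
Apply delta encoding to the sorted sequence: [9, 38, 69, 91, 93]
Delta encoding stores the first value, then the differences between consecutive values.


First value: 9
Deltas:
  38 - 9 = 29
  69 - 38 = 31
  91 - 69 = 22
  93 - 91 = 2


Delta encoded: [9, 29, 31, 22, 2]


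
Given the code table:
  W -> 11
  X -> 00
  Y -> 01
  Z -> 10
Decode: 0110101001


Decoding:
01 -> Y
10 -> Z
10 -> Z
10 -> Z
01 -> Y


Result: YZZZY


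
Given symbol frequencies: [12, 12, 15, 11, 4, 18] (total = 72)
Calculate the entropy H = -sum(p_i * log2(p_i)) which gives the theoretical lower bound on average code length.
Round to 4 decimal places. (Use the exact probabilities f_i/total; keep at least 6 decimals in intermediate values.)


Per-symbol terms -p_i * log2(p_i) with p_i = f_i/72:
  p = 12/72 = 0.166667: log2(p) = -2.584963, -p*log2(p) = 0.430827
  p = 12/72 = 0.166667: log2(p) = -2.584963, -p*log2(p) = 0.430827
  p = 15/72 = 0.208333: log2(p) = -2.263034, -p*log2(p) = 0.471466
  p = 11/72 = 0.152778: log2(p) = -2.710493, -p*log2(p) = 0.414103
  p = 4/72 = 0.055556: log2(p) = -4.169925, -p*log2(p) = 0.231663
  p = 18/72 = 0.250000: log2(p) = -2.000000, -p*log2(p) = 0.500000
H = 0.430827 + 0.430827 + 0.471466 + 0.414103 + 0.231663 + 0.500000 = 2.478886

H = 2.4789 bits/symbol


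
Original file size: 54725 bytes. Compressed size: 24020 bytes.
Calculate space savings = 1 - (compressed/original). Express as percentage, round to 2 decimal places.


ratio = compressed/original = 24020/54725 = 0.438922
savings = 1 - ratio = 1 - 0.438922 = 0.561078
as a percentage: 0.561078 * 100 = 56.11%

Space savings = 1 - 24020/54725 = 56.11%


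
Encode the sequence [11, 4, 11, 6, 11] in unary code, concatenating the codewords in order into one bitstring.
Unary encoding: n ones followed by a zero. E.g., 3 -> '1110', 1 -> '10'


Encode each number as n ones followed by a terminating 0:
  11 -> 111111111110 (12 bits)
  4 -> 11110 (5 bits)
  11 -> 111111111110 (12 bits)
  6 -> 1111110 (7 bits)
  11 -> 111111111110 (12 bits)
Total length = 12 + 5 + 12 + 7 + 12 = 48 bits.

Unary([11, 4, 11, 6, 11]) = 111111111110111101111111111101111110111111111110 (48 bits)


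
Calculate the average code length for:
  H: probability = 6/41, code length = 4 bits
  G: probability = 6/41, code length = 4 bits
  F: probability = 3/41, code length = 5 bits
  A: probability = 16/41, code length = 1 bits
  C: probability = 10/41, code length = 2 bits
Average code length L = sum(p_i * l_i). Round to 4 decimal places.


Weighted contributions p_i * l_i:
  H: (6/41) * 4 = 24/41
  G: (6/41) * 4 = 24/41
  F: (3/41) * 5 = 15/41
  A: (16/41) * 1 = 16/41
  C: (10/41) * 2 = 20/41
Sum = (24 + 24 + 15 + 16 + 20)/41 = 99/41

L = 99/41 = 2.4146 bits/symbol


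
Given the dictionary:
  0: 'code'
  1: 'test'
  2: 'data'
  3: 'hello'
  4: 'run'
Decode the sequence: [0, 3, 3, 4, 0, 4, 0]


Look up each index in the dictionary:
  0 -> 'code'
  3 -> 'hello'
  3 -> 'hello'
  4 -> 'run'
  0 -> 'code'
  4 -> 'run'
  0 -> 'code'

Decoded: "code hello hello run code run code"


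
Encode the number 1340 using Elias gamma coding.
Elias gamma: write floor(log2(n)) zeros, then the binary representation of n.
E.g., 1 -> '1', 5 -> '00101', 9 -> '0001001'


num_bits = floor(log2(1340)) + 1 = 11
leading_zeros = num_bits - 1 = 10
binary(1340) = 10100111100

Elias gamma(1340) = '0000000000' + '10100111100' = 000000000010100111100 (21 bits)


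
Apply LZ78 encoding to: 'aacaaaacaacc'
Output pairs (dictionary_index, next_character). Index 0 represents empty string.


LZ78 encoding steps:
Dictionary: {0: ''}
Step 1: w='' (idx 0), next='a' -> output (0, 'a'), add 'a' as idx 1
Step 2: w='a' (idx 1), next='c' -> output (1, 'c'), add 'ac' as idx 2
Step 3: w='a' (idx 1), next='a' -> output (1, 'a'), add 'aa' as idx 3
Step 4: w='aa' (idx 3), next='c' -> output (3, 'c'), add 'aac' as idx 4
Step 5: w='aac' (idx 4), next='c' -> output (4, 'c'), add 'aacc' as idx 5


Encoded: [(0, 'a'), (1, 'c'), (1, 'a'), (3, 'c'), (4, 'c')]


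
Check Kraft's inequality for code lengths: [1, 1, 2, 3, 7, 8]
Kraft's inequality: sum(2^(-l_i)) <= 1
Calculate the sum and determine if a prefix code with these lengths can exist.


Sum = 2^(-1) + 2^(-1) + 2^(-2) + 2^(-3) + 2^(-7) + 2^(-8)
    = 0.5 + 0.5 + 0.25 + 0.125 + 0.0078125 + 0.00390625
    = 355/256 = 1.38671875
Since 1.38671875 > 1, Kraft's inequality is NOT satisfied.
A prefix code with these lengths CANNOT exist.

Kraft sum = 1.38671875. Not satisfied.


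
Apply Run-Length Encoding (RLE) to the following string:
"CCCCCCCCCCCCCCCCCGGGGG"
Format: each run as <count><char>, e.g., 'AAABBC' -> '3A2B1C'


Scanning runs left to right:
  i=0: run of 'C' x 17 -> '17C'
  i=17: run of 'G' x 5 -> '5G'

RLE = 17C5G


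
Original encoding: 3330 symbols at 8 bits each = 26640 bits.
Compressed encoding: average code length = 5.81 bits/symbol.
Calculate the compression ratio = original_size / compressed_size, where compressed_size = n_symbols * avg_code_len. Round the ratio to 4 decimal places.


original_size = n_symbols * orig_bits = 3330 * 8 = 26640 bits
compressed_size = n_symbols * avg_code_len = 3330 * 5.81 = 19347.3 bits
ratio = original_size / compressed_size = 26640 / 19347.3 = 1.3769

Compression ratio = 1.3769


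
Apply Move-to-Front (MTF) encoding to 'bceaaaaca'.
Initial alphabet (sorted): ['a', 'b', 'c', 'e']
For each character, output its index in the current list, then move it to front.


MTF encoding:
'b': index 1 in ['a', 'b', 'c', 'e'] -> ['b', 'a', 'c', 'e']
'c': index 2 in ['b', 'a', 'c', 'e'] -> ['c', 'b', 'a', 'e']
'e': index 3 in ['c', 'b', 'a', 'e'] -> ['e', 'c', 'b', 'a']
'a': index 3 in ['e', 'c', 'b', 'a'] -> ['a', 'e', 'c', 'b']
'a': index 0 in ['a', 'e', 'c', 'b'] -> ['a', 'e', 'c', 'b']
'a': index 0 in ['a', 'e', 'c', 'b'] -> ['a', 'e', 'c', 'b']
'a': index 0 in ['a', 'e', 'c', 'b'] -> ['a', 'e', 'c', 'b']
'c': index 2 in ['a', 'e', 'c', 'b'] -> ['c', 'a', 'e', 'b']
'a': index 1 in ['c', 'a', 'e', 'b'] -> ['a', 'c', 'e', 'b']


Output: [1, 2, 3, 3, 0, 0, 0, 2, 1]


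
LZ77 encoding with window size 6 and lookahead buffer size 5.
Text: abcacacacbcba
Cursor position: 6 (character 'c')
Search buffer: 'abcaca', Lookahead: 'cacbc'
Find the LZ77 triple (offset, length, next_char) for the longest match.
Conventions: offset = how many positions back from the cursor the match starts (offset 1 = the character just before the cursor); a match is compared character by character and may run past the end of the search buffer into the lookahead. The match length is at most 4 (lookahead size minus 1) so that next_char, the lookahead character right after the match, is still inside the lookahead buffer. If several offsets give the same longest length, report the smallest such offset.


Try each offset into the search buffer:
  offset=1 (pos 5, char 'a'): match length 0
  offset=2 (pos 4, char 'c'): match length 3
  offset=3 (pos 3, char 'a'): match length 0
  offset=4 (pos 2, char 'c'): match length 3
  offset=5 (pos 1, char 'b'): match length 0
  offset=6 (pos 0, char 'a'): match length 0
Longest match has length 3, found at offsets 2, 4; take the smallest, offset 2.
next_char = character at position 6 + 3 = 9 -> 'b'

Best match: offset=2, length=3 (matching 'cac' starting at position 4)
LZ77 triple: (2, 3, 'b')


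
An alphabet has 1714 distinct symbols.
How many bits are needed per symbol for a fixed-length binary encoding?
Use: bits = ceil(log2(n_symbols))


log2(1714) = 10.7432
Bracket: 2^10 = 1024 < 1714 <= 2^11 = 2048
So ceil(log2(1714)) = 11

bits = ceil(log2(1714)) = ceil(10.7432) = 11 bits


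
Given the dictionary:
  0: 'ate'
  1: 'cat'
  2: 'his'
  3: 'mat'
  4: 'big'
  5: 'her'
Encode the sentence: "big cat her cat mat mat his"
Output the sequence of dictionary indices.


Look up each word in the dictionary:
  'big' -> 4
  'cat' -> 1
  'her' -> 5
  'cat' -> 1
  'mat' -> 3
  'mat' -> 3
  'his' -> 2

Encoded: [4, 1, 5, 1, 3, 3, 2]


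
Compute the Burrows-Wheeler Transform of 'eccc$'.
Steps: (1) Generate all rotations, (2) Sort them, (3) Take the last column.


Rotations (sorted):
  0: $eccc -> last char: c
  1: c$ecc -> last char: c
  2: cc$ec -> last char: c
  3: ccc$e -> last char: e
  4: eccc$ -> last char: $


BWT = ccce$


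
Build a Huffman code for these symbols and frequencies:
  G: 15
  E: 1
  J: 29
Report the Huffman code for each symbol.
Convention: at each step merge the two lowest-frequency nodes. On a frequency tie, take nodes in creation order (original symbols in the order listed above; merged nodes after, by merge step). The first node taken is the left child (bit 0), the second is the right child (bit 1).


Huffman tree construction:
Step 1: Merge E(1) + G(15) = 16
Step 2: Merge (E+G)(16) + J(29) = 45
Read each symbol's code off the tree from the root (left child = 0, right child = 1).

Codes:
  G: 01 (length 2)
  E: 00 (length 2)
  J: 1 (length 1)
Average code length: 61/45 = 1.3556 bits/symbol


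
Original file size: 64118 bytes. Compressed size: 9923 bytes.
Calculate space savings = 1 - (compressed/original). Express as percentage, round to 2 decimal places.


ratio = compressed/original = 9923/64118 = 0.154762
savings = 1 - ratio = 1 - 0.154762 = 0.845238
as a percentage: 0.845238 * 100 = 84.52%

Space savings = 1 - 9923/64118 = 84.52%


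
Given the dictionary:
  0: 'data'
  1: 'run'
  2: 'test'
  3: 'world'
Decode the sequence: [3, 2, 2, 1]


Look up each index in the dictionary:
  3 -> 'world'
  2 -> 'test'
  2 -> 'test'
  1 -> 'run'

Decoded: "world test test run"


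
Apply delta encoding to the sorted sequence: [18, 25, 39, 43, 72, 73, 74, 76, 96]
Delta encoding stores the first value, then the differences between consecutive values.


First value: 18
Deltas:
  25 - 18 = 7
  39 - 25 = 14
  43 - 39 = 4
  72 - 43 = 29
  73 - 72 = 1
  74 - 73 = 1
  76 - 74 = 2
  96 - 76 = 20


Delta encoded: [18, 7, 14, 4, 29, 1, 1, 2, 20]


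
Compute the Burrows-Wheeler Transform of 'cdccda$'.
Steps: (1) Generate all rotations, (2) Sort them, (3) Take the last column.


Rotations (sorted):
  0: $cdccda -> last char: a
  1: a$cdccd -> last char: d
  2: ccda$cd -> last char: d
  3: cda$cdc -> last char: c
  4: cdccda$ -> last char: $
  5: da$cdcc -> last char: c
  6: dccda$c -> last char: c


BWT = addc$cc


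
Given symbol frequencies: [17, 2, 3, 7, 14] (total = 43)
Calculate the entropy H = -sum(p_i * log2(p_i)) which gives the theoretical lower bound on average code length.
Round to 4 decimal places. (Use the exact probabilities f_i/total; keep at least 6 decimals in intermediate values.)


Per-symbol terms -p_i * log2(p_i) with p_i = f_i/43:
  p = 17/43 = 0.395349: log2(p) = -1.338802, -p*log2(p) = 0.529294
  p = 2/43 = 0.046512: log2(p) = -4.426265, -p*log2(p) = 0.205873
  p = 3/43 = 0.069767: log2(p) = -3.841302, -p*log2(p) = 0.267998
  p = 7/43 = 0.162791: log2(p) = -2.618910, -p*log2(p) = 0.426334
  p = 14/43 = 0.325581: log2(p) = -1.618910, -p*log2(p) = 0.527087
H = 0.529294 + 0.205873 + 0.267998 + 0.426334 + 0.527087 = 1.956586

H = 1.9566 bits/symbol


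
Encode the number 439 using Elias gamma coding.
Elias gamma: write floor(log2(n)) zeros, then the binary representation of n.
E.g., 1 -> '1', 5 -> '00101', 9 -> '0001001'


num_bits = floor(log2(439)) + 1 = 9
leading_zeros = num_bits - 1 = 8
binary(439) = 110110111

Elias gamma(439) = '00000000' + '110110111' = 00000000110110111 (17 bits)


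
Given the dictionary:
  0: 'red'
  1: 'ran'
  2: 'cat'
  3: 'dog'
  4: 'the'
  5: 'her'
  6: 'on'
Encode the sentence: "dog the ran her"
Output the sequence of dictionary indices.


Look up each word in the dictionary:
  'dog' -> 3
  'the' -> 4
  'ran' -> 1
  'her' -> 5

Encoded: [3, 4, 1, 5]


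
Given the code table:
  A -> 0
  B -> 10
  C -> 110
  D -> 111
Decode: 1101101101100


Decoding:
110 -> C
110 -> C
110 -> C
110 -> C
0 -> A


Result: CCCCA


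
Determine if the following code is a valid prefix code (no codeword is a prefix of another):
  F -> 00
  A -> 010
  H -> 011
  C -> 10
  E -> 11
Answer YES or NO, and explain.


Checking each pair (does one codeword prefix another?):
  F='00' vs A='010': no prefix
  F='00' vs H='011': no prefix
  F='00' vs C='10': no prefix
  F='00' vs E='11': no prefix
  A='010' vs F='00': no prefix
  A='010' vs H='011': no prefix
  A='010' vs C='10': no prefix
  A='010' vs E='11': no prefix
  H='011' vs F='00': no prefix
  H='011' vs A='010': no prefix
  H='011' vs C='10': no prefix
  H='011' vs E='11': no prefix
  C='10' vs F='00': no prefix
  C='10' vs A='010': no prefix
  C='10' vs H='011': no prefix
  C='10' vs E='11': no prefix
  E='11' vs F='00': no prefix
  E='11' vs A='010': no prefix
  E='11' vs H='011': no prefix
  E='11' vs C='10': no prefix
No violation found over all pairs.

YES -- this is a valid prefix code. No codeword is a prefix of any other codeword.


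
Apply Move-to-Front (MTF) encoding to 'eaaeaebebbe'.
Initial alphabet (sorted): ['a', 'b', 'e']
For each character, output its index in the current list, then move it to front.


MTF encoding:
'e': index 2 in ['a', 'b', 'e'] -> ['e', 'a', 'b']
'a': index 1 in ['e', 'a', 'b'] -> ['a', 'e', 'b']
'a': index 0 in ['a', 'e', 'b'] -> ['a', 'e', 'b']
'e': index 1 in ['a', 'e', 'b'] -> ['e', 'a', 'b']
'a': index 1 in ['e', 'a', 'b'] -> ['a', 'e', 'b']
'e': index 1 in ['a', 'e', 'b'] -> ['e', 'a', 'b']
'b': index 2 in ['e', 'a', 'b'] -> ['b', 'e', 'a']
'e': index 1 in ['b', 'e', 'a'] -> ['e', 'b', 'a']
'b': index 1 in ['e', 'b', 'a'] -> ['b', 'e', 'a']
'b': index 0 in ['b', 'e', 'a'] -> ['b', 'e', 'a']
'e': index 1 in ['b', 'e', 'a'] -> ['e', 'b', 'a']


Output: [2, 1, 0, 1, 1, 1, 2, 1, 1, 0, 1]


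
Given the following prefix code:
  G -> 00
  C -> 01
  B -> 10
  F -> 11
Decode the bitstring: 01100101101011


Decoding step by step:
Bits 01 -> C
Bits 10 -> B
Bits 01 -> C
Bits 01 -> C
Bits 10 -> B
Bits 10 -> B
Bits 11 -> F


Decoded message: CBCCBBF


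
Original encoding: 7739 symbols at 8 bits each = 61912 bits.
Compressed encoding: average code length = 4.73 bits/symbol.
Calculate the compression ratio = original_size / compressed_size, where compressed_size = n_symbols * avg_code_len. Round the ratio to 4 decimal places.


original_size = n_symbols * orig_bits = 7739 * 8 = 61912 bits
compressed_size = n_symbols * avg_code_len = 7739 * 4.73 = 36605.47 bits
ratio = original_size / compressed_size = 61912 / 36605.47 = 1.6913

Compression ratio = 1.6913


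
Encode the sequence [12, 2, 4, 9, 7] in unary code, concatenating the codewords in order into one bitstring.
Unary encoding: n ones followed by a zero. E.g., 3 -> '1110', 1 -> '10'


Encode each number as n ones followed by a terminating 0:
  12 -> 1111111111110 (13 bits)
  2 -> 110 (3 bits)
  4 -> 11110 (5 bits)
  9 -> 1111111110 (10 bits)
  7 -> 11111110 (8 bits)
Total length = 13 + 3 + 5 + 10 + 8 = 39 bits.

Unary([12, 2, 4, 9, 7]) = 111111111111011011110111111111011111110 (39 bits)


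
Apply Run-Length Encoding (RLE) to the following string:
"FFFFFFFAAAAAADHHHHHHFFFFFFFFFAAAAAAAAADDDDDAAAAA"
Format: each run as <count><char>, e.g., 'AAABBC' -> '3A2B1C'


Scanning runs left to right:
  i=0: run of 'F' x 7 -> '7F'
  i=7: run of 'A' x 6 -> '6A'
  i=13: run of 'D' x 1 -> '1D'
  i=14: run of 'H' x 6 -> '6H'
  i=20: run of 'F' x 9 -> '9F'
  i=29: run of 'A' x 9 -> '9A'
  i=38: run of 'D' x 5 -> '5D'
  i=43: run of 'A' x 5 -> '5A'

RLE = 7F6A1D6H9F9A5D5A


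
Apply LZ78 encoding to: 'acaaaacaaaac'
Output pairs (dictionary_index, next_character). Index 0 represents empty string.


LZ78 encoding steps:
Dictionary: {0: ''}
Step 1: w='' (idx 0), next='a' -> output (0, 'a'), add 'a' as idx 1
Step 2: w='' (idx 0), next='c' -> output (0, 'c'), add 'c' as idx 2
Step 3: w='a' (idx 1), next='a' -> output (1, 'a'), add 'aa' as idx 3
Step 4: w='aa' (idx 3), next='c' -> output (3, 'c'), add 'aac' as idx 4
Step 5: w='aa' (idx 3), next='a' -> output (3, 'a'), add 'aaa' as idx 5
Step 6: w='a' (idx 1), next='c' -> output (1, 'c'), add 'ac' as idx 6


Encoded: [(0, 'a'), (0, 'c'), (1, 'a'), (3, 'c'), (3, 'a'), (1, 'c')]


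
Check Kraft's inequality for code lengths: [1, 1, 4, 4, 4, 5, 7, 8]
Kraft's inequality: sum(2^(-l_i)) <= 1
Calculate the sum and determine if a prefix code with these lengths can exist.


Sum = 2^(-1) + 2^(-1) + 2^(-4) + 2^(-4) + 2^(-4) + 2^(-5) + 2^(-7) + 2^(-8)
    = 0.5 + 0.5 + 0.0625 + 0.0625 + 0.0625 + 0.03125 + 0.0078125 + 0.00390625
    = 315/256 = 1.23046875
Since 1.23046875 > 1, Kraft's inequality is NOT satisfied.
A prefix code with these lengths CANNOT exist.

Kraft sum = 1.23046875. Not satisfied.


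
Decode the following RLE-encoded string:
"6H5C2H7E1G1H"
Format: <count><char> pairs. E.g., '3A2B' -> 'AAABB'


Expanding each <count><char> pair:
  6H -> 'HHHHHH'
  5C -> 'CCCCC'
  2H -> 'HH'
  7E -> 'EEEEEEE'
  1G -> 'G'
  1H -> 'H'

Decoded = HHHHHHCCCCCHHEEEEEEEGH


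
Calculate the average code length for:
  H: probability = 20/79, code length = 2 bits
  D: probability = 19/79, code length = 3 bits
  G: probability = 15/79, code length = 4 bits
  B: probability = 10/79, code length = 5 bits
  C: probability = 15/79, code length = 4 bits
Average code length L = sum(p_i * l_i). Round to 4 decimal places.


Weighted contributions p_i * l_i:
  H: (20/79) * 2 = 40/79
  D: (19/79) * 3 = 57/79
  G: (15/79) * 4 = 60/79
  B: (10/79) * 5 = 50/79
  C: (15/79) * 4 = 60/79
Sum = (40 + 57 + 60 + 50 + 60)/79 = 267/79

L = 267/79 = 3.3797 bits/symbol
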